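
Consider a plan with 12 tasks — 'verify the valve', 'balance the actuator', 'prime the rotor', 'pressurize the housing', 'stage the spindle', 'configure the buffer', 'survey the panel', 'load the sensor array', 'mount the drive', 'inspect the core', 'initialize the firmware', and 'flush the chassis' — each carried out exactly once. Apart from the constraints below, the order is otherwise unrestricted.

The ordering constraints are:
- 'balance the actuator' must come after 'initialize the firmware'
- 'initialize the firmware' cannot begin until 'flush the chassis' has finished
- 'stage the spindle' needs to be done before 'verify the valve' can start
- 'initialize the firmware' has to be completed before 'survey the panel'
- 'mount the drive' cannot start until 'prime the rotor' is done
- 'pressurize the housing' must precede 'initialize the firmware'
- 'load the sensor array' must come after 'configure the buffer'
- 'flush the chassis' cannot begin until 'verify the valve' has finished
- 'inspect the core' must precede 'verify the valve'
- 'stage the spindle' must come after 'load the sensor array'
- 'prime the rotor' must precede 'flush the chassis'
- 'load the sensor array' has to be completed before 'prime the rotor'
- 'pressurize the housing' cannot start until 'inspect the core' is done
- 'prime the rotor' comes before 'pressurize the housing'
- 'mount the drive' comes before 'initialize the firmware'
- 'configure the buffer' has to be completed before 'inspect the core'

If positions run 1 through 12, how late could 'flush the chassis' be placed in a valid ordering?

Every task that must follow 'flush the chassis' has to come after it. Tracing all chains starting from 'flush the chassis', those tasks are: 'balance the actuator', 'survey the panel', 'initialize the firmware' — 3 in total.
With 3 mandatory successors out of 12 tasks total, the latest slot for 'flush the chassis' is 12−3 = 9, and it's reachable by doing all non-successors before 'flush the chassis'.

9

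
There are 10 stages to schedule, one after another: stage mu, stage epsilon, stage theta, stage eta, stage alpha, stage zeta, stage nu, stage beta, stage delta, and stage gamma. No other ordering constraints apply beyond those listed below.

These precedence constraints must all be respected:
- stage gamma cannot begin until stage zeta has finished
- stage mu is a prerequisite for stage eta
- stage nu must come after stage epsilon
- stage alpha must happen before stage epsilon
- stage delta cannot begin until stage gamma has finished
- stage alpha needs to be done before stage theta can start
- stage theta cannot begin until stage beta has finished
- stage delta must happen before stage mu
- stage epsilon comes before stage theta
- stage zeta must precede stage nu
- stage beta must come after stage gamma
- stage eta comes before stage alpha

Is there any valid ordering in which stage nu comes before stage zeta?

No

Following stage zeta → stage nu, stage zeta must precede stage nu in every valid ordering.
Hence stage nu can never be scheduled before stage zeta.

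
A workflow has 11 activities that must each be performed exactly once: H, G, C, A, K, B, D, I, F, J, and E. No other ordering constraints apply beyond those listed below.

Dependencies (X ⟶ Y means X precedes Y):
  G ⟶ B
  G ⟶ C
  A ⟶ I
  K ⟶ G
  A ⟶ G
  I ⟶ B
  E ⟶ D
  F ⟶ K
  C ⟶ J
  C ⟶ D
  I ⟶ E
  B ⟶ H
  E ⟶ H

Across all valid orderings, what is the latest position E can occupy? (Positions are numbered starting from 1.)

The activities that are forced after E, directly or by a chain of constraints, are H, D. That's 2 activities.
With 2 mandatory successors out of 11 activities total, the latest slot for E is 11−2 = 9, and it's reachable by doing all non-successors before E.

9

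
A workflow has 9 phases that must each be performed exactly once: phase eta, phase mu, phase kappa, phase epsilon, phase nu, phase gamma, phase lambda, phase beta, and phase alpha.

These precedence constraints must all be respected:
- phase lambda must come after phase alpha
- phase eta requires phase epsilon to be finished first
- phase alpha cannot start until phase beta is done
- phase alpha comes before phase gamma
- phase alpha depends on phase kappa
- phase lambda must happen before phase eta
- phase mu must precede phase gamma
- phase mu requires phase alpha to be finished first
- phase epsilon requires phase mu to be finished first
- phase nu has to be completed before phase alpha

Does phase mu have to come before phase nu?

No

The constraints actually force phase nu before phase mu (via phase nu → phase alpha → phase mu), not the other way around.
So phase mu does not have to come before phase nu — it cannot.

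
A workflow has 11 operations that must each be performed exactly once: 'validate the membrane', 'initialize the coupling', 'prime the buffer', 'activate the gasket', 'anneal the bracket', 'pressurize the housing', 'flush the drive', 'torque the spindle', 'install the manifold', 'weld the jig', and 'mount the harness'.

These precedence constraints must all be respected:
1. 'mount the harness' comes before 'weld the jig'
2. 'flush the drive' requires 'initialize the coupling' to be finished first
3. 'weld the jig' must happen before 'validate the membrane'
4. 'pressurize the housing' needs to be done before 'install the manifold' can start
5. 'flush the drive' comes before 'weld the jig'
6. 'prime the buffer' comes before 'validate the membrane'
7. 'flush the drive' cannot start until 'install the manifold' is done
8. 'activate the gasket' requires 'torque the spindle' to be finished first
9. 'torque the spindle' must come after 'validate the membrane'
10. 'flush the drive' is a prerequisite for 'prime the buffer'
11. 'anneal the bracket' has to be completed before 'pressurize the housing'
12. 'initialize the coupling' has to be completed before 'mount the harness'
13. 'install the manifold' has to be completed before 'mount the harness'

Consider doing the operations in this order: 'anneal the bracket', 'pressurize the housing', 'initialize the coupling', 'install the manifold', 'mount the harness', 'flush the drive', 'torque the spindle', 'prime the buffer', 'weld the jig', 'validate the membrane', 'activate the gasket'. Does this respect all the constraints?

No

In the proposed order, 'torque the spindle' appears before 'validate the membrane'.
Since 'validate the membrane' is required before 'torque the spindle', the ordering is invalid.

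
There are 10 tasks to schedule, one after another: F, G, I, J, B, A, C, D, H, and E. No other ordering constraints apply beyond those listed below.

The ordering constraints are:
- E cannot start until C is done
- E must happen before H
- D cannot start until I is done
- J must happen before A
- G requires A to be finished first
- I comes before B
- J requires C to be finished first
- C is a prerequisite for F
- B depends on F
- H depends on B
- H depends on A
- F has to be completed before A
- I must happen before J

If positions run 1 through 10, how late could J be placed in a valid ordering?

Following every chain forward from J, the tasks that must come later are G, A, H — 3 of them.
With 3 mandatory successors out of 10 tasks total, the latest slot for J is 10−3 = 7, and it's reachable by doing all non-successors before J.

7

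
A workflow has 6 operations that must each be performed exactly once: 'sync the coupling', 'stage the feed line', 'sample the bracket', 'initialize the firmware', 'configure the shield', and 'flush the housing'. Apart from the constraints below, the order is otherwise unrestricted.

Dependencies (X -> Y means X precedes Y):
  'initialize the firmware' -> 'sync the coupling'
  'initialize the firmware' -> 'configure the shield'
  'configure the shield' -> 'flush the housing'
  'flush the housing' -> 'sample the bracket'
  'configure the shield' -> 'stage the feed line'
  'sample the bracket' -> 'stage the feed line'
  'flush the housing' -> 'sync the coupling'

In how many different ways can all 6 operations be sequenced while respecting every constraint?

3

'initialize the firmware' is the only operation with nothing required before it, so every ordering starts there.
Systematically extending each partial ordering one operation at a time and counting, there are 3 complete orderings.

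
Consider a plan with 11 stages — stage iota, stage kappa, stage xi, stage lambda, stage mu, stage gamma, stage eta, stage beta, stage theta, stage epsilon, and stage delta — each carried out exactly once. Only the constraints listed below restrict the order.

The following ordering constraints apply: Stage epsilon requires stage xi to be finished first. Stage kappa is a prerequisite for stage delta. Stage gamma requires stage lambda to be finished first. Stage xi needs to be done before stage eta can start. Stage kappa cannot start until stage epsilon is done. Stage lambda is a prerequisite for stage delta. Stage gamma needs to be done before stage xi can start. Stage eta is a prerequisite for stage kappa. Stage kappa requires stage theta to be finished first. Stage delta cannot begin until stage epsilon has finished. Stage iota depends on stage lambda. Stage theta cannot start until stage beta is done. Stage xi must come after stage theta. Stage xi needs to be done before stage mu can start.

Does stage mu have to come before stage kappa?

No chain of constraints connects stage mu to stage kappa in either direction.
There exist valid orderings with stage kappa before stage mu, so stage mu is not required to come first.

No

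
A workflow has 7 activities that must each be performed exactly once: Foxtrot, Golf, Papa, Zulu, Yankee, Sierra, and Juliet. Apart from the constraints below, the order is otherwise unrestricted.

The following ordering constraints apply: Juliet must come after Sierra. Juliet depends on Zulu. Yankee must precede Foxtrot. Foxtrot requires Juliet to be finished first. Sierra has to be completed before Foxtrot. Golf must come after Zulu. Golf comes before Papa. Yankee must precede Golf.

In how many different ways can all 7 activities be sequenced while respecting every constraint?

The activities with no prerequisites are Zulu, Yankee, Sierra; any of them can be placed first.
Enumerating by repeatedly choosing an available activity (one whose prerequisites are all placed) gives 50 distinct complete orderings.

50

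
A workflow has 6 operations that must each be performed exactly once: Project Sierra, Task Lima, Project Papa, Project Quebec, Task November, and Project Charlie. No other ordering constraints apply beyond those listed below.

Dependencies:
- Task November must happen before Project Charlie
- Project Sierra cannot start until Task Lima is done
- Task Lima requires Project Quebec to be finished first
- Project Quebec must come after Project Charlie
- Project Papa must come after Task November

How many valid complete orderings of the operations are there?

5

Only Task November has no prerequisites, so it must go first.
Systematically extending each partial ordering one operation at a time and counting, there are 5 complete orderings.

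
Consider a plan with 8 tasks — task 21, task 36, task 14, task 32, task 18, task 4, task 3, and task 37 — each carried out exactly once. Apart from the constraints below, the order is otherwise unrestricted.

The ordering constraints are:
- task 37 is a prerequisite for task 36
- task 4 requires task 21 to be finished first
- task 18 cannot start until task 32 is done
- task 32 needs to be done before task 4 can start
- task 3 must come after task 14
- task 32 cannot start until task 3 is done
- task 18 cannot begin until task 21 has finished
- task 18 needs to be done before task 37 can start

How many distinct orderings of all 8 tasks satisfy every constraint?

16

The tasks with no prerequisites are task 21, task 14; any of them can be placed first.
Systematically extending each partial ordering one task at a time and counting, there are 16 complete orderings.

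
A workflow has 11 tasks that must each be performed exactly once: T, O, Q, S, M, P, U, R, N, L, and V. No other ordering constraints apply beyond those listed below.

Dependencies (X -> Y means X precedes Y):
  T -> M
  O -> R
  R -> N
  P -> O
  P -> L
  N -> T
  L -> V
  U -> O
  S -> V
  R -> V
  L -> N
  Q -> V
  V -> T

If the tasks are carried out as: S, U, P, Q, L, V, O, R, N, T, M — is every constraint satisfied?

No

The sequence places V ahead of R.
But one of the constraints requires R before V, so this ordering violates it.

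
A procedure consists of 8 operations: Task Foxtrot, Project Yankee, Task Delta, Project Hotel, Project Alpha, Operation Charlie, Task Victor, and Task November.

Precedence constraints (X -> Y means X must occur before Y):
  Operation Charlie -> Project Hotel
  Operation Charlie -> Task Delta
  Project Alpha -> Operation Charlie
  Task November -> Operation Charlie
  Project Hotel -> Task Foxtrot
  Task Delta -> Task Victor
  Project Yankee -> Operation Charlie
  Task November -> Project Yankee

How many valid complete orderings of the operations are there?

2 operations have no prerequisites (Project Alpha, Task November), so any of them could come first.
Enumerating by repeatedly choosing an available operation (one whose prerequisites are all placed) gives 18 distinct complete orderings.

18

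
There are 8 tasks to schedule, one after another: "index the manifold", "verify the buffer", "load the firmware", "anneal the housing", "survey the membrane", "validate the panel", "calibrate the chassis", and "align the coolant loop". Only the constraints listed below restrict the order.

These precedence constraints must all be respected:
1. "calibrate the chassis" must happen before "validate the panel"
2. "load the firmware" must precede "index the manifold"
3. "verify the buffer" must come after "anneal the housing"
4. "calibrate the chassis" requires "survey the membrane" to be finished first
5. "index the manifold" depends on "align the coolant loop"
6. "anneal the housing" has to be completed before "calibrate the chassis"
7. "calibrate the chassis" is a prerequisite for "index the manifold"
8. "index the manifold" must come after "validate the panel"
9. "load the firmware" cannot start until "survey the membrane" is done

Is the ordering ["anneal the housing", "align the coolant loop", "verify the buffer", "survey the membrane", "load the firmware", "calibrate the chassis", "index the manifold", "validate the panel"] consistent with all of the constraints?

In the proposed order, "index the manifold" appears before "validate the panel".
Since "validate the panel" is required before "index the manifold", the ordering is invalid.

No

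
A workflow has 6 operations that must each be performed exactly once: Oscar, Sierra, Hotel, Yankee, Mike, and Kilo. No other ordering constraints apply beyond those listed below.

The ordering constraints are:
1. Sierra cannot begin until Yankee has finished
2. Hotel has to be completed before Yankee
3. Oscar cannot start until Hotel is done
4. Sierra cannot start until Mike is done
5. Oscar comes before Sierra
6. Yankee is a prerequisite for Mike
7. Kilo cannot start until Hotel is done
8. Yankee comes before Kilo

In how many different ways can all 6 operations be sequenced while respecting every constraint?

11

Hotel is the only operation with nothing required before it, so every ordering starts there.
Counting all ways to extend the partial order to a total order gives 11.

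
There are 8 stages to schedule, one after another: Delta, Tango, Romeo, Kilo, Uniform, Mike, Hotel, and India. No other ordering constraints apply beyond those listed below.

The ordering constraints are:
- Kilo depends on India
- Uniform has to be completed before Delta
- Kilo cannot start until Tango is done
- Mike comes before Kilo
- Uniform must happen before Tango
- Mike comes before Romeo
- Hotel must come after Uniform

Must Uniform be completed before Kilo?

Yes

Chaining the stated constraints: Uniform → Tango → Kilo.
Hence Uniform necessarily comes before Kilo.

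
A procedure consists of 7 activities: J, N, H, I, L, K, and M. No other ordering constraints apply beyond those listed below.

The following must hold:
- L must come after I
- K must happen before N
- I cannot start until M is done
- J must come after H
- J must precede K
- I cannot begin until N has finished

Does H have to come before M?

No

Nothing in the constraints links H and M; they are unordered relative to each other.
So H can come before M or after — it is not forced.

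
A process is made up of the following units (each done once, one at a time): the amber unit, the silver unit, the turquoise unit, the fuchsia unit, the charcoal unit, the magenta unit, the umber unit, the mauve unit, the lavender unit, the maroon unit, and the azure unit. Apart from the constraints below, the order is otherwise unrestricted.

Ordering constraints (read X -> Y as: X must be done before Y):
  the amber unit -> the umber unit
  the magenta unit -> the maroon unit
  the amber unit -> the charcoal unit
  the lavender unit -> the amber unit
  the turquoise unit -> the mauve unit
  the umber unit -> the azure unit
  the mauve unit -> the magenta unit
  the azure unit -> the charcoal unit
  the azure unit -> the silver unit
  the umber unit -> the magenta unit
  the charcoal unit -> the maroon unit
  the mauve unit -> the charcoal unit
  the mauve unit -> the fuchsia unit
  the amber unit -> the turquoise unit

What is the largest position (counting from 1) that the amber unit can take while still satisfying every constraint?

Every unit that must follow the amber unit has to come after it. Tracing all chains starting from the amber unit, those units are: the silver unit, the turquoise unit, the fuchsia unit, the charcoal unit, the magenta unit, the umber unit, the mauve unit, the maroon unit, the azure unit — 9 in total.
With 9 mandatory successors out of 11 units total, the latest slot for the amber unit is 11−9 = 2, and it's reachable by doing all non-successors before the amber unit.

2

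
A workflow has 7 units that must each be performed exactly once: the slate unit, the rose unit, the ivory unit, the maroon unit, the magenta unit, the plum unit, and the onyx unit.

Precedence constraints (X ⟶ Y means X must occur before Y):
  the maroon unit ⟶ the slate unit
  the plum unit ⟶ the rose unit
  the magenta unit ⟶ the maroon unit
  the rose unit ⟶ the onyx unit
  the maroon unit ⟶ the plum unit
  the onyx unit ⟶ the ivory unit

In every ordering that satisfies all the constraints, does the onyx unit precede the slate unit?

No chain of constraints connects the onyx unit to the slate unit in either direction.
A valid ordering placing the slate unit before the onyx unit exists, so the answer is no.

No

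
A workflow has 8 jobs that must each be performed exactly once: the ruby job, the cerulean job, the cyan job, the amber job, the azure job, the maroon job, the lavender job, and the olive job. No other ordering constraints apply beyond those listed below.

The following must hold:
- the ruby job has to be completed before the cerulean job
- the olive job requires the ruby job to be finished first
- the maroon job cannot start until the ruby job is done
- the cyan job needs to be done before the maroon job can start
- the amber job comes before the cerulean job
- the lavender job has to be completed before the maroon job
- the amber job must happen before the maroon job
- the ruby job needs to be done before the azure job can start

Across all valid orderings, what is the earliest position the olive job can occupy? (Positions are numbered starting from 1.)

The only job forced before the olive job (directly or transitively) is the ruby job.
So at minimum 1 job comes before the olive job, putting the olive job no earlier than position 2. That position is achievable by scheduling exactly that predecessor first.

2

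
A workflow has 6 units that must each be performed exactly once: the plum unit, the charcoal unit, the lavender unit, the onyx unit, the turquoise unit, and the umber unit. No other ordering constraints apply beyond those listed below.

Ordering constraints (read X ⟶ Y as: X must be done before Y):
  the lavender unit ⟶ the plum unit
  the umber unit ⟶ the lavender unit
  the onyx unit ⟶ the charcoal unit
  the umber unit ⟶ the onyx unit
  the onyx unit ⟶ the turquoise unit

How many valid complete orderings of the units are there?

20

The umber unit is the only unit with nothing required before it, so every ordering starts there.
Counting all ways to extend the partial order to a total order gives 20.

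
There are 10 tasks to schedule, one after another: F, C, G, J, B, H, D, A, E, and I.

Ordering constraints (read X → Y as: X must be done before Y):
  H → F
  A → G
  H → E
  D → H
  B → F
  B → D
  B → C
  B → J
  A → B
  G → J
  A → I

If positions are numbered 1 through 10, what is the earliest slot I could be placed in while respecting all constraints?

Working backwards through the constraints from I, its only required predecessor is A.
With 1 mandatory predecessor, the earliest I can sit is position 1+1 = 2, and placing just that one first achieves it.

2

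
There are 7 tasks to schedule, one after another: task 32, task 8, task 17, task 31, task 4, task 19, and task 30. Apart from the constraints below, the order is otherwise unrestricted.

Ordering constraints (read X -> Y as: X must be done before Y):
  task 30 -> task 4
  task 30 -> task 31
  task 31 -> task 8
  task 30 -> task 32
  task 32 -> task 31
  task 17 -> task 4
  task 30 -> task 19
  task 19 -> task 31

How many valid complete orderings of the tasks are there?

2 tasks have no prerequisites (task 17, task 30), so any of them could come first.
Systematically extending each partial ordering one task at a time and counting, there are 40 complete orderings.

40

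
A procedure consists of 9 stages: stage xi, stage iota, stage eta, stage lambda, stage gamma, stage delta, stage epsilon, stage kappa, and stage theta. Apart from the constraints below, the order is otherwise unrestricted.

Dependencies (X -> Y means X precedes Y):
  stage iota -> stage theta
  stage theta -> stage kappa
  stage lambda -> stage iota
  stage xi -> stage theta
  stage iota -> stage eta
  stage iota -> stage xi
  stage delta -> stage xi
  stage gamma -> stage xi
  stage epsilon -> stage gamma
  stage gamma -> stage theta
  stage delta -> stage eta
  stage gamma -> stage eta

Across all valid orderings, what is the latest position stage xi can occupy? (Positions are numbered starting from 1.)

7

The stages that are forced after stage xi, directly or by a chain of constraints, are stage kappa, stage theta. That's 2 stages.
With 2 mandatory successors out of 9 stages total, the latest slot for stage xi is 9−2 = 7, and it's reachable by doing all non-successors before stage xi.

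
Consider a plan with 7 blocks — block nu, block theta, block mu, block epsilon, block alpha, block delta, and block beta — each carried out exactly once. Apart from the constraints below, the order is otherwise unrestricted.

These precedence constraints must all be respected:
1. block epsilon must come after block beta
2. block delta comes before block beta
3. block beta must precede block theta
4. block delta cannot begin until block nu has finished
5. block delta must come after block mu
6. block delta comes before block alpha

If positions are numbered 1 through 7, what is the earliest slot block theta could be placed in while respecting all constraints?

5

The blocks that are forced before block theta, directly or transitively, are block nu, block mu, block delta, block beta. That's 4 blocks.
So at minimum 4 blocks come before block theta, putting block theta no earlier than position 5. That position is achievable by scheduling exactly those predecessors first.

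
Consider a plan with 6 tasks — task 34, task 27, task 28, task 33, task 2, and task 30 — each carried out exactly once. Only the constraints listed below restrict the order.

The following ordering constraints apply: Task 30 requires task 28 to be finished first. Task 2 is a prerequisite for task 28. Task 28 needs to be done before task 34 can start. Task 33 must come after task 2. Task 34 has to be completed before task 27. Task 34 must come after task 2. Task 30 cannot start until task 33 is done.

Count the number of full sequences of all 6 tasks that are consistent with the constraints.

9

Only task 2 has no prerequisites, so it must go first.
Systematically extending each partial ordering one task at a time and counting, there are 9 complete orderings.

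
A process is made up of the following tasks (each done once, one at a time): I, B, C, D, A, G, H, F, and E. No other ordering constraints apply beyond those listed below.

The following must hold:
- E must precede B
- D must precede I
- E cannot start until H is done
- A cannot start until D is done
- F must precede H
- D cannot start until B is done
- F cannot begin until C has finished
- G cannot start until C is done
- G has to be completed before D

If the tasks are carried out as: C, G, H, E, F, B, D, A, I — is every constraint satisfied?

No

In the proposed order, H appears before F.
But one of the constraints requires F before H, so this ordering violates it.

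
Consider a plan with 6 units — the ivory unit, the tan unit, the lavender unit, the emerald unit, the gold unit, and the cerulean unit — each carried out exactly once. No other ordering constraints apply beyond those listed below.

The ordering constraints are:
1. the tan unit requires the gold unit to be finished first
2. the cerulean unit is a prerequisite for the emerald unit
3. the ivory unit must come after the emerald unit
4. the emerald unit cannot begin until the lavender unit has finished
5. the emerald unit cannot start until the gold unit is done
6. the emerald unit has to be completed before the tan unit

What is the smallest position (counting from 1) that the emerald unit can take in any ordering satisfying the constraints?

4

Working backwards through the constraints from the emerald unit, its full set of required predecessors is the lavender unit, the gold unit, the cerulean unit — 3 of them.
So at minimum 3 units come before the emerald unit, putting the emerald unit no earlier than position 4. That position is achievable by scheduling exactly those predecessors first.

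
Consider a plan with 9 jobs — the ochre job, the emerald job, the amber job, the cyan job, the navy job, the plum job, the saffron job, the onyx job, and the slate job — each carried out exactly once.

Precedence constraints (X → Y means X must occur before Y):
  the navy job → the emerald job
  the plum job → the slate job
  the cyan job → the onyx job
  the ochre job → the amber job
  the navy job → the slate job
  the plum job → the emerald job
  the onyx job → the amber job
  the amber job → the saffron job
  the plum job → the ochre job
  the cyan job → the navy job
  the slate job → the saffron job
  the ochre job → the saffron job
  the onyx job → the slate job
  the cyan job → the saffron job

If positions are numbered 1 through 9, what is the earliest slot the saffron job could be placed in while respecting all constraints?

8

The jobs that are forced before the saffron job, directly or transitively, are the ochre job, the amber job, the cyan job, the navy job, the plum job, the onyx job, the slate job. That's 7 jobs.
So at minimum 7 jobs come before the saffron job, putting the saffron job no earlier than position 8. That position is achievable by scheduling exactly those predecessors first.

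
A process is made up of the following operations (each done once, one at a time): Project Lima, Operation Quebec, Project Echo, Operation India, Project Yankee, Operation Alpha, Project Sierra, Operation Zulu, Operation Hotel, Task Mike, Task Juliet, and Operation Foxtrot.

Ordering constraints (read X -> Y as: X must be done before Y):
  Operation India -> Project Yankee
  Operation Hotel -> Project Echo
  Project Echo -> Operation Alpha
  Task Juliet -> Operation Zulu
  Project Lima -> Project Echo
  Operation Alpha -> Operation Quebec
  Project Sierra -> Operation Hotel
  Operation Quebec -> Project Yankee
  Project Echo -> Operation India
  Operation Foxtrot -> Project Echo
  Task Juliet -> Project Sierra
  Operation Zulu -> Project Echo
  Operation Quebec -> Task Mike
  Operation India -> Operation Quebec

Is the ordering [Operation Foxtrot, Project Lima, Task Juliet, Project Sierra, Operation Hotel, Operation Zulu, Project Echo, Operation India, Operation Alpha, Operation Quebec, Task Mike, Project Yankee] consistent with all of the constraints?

Every stated constraint is respected: Operation Foxtrot sits at position 1, ahead of Project Echo at position 7, and each of the other listed pairs likewise has the predecessor earlier in the sequence.

Yes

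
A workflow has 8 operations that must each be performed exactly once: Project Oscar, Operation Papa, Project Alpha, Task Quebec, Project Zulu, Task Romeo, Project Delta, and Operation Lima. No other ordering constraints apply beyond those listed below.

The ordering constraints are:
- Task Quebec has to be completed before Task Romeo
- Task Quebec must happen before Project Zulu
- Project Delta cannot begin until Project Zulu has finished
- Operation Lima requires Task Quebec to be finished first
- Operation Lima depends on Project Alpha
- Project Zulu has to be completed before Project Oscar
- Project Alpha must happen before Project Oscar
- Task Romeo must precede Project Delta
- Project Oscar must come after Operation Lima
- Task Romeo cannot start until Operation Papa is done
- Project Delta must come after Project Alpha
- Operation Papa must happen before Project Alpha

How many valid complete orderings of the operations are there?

91

The operations with no prerequisites are Operation Papa, Task Quebec; any of them can be placed first.
Enumerating by repeatedly choosing an available operation (one whose prerequisites are all placed) gives 91 distinct complete orderings.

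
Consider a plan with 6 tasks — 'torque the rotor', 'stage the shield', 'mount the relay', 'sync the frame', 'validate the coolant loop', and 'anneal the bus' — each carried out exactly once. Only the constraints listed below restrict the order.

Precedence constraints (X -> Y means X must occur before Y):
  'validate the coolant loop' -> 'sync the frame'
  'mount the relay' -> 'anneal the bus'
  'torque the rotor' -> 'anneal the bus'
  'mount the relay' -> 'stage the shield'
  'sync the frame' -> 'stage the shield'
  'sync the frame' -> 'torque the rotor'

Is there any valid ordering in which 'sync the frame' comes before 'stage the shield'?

'sync the frame' is actually forced before 'stage the shield' by the constraints, so certainly some valid ordering has 'sync the frame' first.

Yes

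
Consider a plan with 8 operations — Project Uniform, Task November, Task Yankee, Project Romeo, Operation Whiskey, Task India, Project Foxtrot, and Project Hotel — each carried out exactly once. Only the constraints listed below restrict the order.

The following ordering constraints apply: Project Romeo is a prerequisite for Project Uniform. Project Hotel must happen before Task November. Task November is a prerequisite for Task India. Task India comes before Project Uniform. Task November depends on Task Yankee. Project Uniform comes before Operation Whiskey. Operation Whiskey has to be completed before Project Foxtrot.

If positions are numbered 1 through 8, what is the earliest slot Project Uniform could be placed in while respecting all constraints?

The operations that are forced before Project Uniform, directly or transitively, are Task November, Task Yankee, Project Romeo, Task India, Project Hotel. That's 5 operations.
So at minimum 5 operations come before Project Uniform, putting Project Uniform no earlier than position 6. That position is achievable by scheduling exactly those predecessors first.

6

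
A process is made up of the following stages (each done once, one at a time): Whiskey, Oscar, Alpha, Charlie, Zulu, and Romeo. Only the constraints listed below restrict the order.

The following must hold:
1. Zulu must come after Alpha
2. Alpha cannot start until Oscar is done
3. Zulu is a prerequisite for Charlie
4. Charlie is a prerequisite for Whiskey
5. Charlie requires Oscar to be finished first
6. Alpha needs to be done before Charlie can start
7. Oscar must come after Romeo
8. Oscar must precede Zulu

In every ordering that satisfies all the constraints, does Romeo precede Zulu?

Chaining the stated constraints: Romeo → Oscar → Zulu.
That forces Romeo before Zulu in every valid schedule.

Yes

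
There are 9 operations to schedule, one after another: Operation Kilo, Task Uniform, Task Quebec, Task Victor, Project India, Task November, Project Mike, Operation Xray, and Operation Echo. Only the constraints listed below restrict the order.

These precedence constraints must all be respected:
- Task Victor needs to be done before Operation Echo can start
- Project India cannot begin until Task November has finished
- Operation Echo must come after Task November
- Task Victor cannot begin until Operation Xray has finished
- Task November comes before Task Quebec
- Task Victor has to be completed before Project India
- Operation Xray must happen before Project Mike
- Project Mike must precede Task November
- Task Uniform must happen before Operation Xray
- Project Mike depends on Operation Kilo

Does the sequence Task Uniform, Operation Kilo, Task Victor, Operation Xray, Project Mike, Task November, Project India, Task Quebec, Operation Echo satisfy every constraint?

In the proposed order, Task Victor appears before Operation Xray.
That contradicts the constraint that Operation Xray must precede Task Victor.

No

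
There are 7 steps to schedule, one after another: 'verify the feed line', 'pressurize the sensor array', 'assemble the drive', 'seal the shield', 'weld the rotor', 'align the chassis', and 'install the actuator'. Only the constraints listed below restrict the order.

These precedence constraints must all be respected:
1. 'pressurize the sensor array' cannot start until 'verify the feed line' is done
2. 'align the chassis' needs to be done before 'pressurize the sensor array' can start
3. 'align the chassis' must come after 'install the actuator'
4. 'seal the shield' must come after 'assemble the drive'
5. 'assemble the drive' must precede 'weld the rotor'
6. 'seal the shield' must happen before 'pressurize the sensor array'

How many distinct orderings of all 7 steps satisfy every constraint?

The steps with no prerequisites are 'verify the feed line', 'assemble the drive', 'install the actuator'; any of them can be placed first.
Counting all ways to extend the partial order to a total order gives 150.

150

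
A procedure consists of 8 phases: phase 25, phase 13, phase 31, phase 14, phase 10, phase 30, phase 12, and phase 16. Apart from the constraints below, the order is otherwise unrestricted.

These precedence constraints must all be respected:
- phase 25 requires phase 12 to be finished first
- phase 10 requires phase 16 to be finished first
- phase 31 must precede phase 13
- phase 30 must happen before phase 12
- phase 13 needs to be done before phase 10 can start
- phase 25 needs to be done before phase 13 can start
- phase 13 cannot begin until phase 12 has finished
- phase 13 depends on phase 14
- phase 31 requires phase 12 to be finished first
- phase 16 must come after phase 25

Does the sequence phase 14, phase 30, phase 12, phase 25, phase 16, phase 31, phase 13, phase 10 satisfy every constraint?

Yes

Going through the constraints one by one, each required predecessor appears earlier in the sequence than its dependent — e.g. phase 14 (position 1) is before phase 13 (position 7), as required.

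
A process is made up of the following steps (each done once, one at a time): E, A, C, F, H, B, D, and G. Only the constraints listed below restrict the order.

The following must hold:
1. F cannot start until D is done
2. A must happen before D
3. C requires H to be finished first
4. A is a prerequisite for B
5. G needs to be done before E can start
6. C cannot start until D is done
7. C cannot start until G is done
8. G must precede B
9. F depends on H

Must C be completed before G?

There is a chain G → C, which puts G before C.
So C does not have to come before G — it cannot.

No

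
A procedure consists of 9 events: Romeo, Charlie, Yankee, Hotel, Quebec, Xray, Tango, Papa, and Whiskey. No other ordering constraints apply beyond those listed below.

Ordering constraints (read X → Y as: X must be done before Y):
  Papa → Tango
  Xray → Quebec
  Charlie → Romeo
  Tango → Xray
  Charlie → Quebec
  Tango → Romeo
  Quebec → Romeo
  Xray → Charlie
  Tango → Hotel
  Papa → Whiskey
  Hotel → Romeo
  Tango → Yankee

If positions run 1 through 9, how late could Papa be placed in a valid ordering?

Following every chain forward from Papa, the events that must come later are Romeo, Charlie, Yankee, Hotel, Quebec, Xray, Tango, Whiskey — 8 of them.
So at least 8 events follow Papa, putting Papa no later than position 1. That position is achievable by scheduling everything else first.

1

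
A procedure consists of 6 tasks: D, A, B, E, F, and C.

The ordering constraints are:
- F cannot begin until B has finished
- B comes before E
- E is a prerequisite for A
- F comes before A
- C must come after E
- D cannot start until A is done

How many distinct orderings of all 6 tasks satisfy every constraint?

7

Only B has no prerequisites, so it must go first.
Enumerating by repeatedly choosing an available task (one whose prerequisites are all placed) gives 7 distinct complete orderings.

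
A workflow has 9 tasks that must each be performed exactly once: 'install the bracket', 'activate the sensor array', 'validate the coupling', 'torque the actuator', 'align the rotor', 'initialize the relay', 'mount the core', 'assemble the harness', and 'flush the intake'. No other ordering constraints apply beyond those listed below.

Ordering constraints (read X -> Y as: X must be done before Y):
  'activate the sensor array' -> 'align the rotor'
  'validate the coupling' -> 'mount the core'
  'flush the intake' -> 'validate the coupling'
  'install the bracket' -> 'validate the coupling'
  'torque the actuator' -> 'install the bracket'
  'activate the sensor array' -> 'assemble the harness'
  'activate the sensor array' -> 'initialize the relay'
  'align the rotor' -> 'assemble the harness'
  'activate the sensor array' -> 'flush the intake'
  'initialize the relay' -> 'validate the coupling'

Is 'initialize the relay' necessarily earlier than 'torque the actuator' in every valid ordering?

No chain of constraints connects 'initialize the relay' to 'torque the actuator' in either direction.
There exist valid orderings with 'torque the actuator' before 'initialize the relay', so 'initialize the relay' is not required to come first.

No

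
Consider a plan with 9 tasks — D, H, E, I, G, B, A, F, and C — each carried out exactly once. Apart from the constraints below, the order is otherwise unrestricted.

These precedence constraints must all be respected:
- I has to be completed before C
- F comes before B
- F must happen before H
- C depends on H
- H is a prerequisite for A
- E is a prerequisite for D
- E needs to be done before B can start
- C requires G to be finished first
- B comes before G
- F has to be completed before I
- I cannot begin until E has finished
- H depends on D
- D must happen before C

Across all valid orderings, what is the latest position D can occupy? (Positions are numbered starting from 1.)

6

Every task that must follow D has to come after it. Tracing all chains starting from D, those tasks are: H, A, C — 3 in total.
With 3 mandatory successors out of 9 tasks total, the latest slot for D is 9−3 = 6, and it's reachable by doing all non-successors before D.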